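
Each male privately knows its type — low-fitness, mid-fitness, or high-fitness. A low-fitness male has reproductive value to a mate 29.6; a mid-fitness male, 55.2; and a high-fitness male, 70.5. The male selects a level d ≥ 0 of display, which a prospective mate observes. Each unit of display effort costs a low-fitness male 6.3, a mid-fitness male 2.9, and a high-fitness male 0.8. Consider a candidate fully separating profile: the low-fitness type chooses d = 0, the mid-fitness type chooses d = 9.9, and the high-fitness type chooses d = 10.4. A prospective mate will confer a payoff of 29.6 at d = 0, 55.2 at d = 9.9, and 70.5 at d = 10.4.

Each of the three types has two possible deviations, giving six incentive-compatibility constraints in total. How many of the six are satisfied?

High-fitness (own payoff 70.5 − 0.8×10.4 = 62.18): to d=0 gives 29.6 → no gain ✓; to d=9.9 gives 55.2 − 0.8×9.9 = 47.28 → no gain ✓.
Low-fitness (own payoff 29.6): to d=9.9 gives 55.2 − 6.3×9.9 = -7.17 → no gain ✓; to d=10.4 gives 70.5 − 6.3×10.4 = 4.98 → no gain ✓.
Mid-fitness (own payoff 55.2 − 2.9×9.9 = 26.49): to d=0 gives 29.6 → profitable ✗; to d=10.4 gives 70.5 − 2.9×10.4 = 40.34 → profitable ✗.
4 of the 6 constraints hold; not an equilibrium.

4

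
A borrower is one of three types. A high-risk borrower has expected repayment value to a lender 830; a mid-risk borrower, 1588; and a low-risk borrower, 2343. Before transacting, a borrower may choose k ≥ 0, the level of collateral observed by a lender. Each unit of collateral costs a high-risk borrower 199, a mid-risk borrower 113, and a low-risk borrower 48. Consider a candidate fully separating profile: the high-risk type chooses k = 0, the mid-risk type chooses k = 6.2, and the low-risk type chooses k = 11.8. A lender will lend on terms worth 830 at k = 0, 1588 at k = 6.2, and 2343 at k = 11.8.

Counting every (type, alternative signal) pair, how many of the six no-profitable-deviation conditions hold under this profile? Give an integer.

5

High-risk (own payoff 830): to k=6.2 gives 1588 − 199×6.2 = 354.2 → no gain ✓; to k=11.8 gives 2343 − 199×11.8 = -5.2 → no gain ✓.
Mid-risk (own payoff 1588 − 113×6.2 = 887.4): to k=0 gives 830 → no gain ✓; to k=11.8 gives 2343 − 113×11.8 = 1009.6 → profitable ✗.
Low-risk (own payoff 2343 − 48×11.8 = 1776.6): to k=0 gives 830 → no gain ✓; to k=6.2 gives 1588 − 48×6.2 = 1290.4 → no gain ✓.
5 of the 6 constraints hold; not an equilibrium.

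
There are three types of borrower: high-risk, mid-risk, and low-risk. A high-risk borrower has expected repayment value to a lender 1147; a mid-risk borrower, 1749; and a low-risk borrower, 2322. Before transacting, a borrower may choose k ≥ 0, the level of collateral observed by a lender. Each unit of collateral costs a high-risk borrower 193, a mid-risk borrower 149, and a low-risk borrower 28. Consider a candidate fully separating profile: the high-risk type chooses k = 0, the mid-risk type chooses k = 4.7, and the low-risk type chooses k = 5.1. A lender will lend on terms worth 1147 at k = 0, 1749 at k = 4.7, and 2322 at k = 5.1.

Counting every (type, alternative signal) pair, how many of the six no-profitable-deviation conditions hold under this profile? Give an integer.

Mid-risk (own payoff 1749 − 149×4.7 = 1048.7): to k=0 gives 1147 → profitable ✗; to k=5.1 gives 2322 − 149×5.1 = 1562.1 → profitable ✗.
Low-risk (own payoff 2322 − 28×5.1 = 2179.2): to k=0 gives 1147 → no gain ✓; to k=4.7 gives 1749 − 28×4.7 = 1617.4 → no gain ✓.
High-risk (own payoff 1147): to k=4.7 gives 1749 − 193×4.7 = 841.9 → no gain ✓; to k=5.1 gives 2322 − 193×5.1 = 1337.7 → profitable ✗.
3 of the 6 constraints hold; not an equilibrium.

3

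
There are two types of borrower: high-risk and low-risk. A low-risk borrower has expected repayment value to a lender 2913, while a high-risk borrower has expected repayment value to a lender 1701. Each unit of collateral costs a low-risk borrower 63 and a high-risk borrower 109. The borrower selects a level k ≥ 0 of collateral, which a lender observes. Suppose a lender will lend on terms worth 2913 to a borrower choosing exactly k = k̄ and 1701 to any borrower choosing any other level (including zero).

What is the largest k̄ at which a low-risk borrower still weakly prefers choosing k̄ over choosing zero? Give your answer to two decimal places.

Choosing k̄ yields the low-risk type 2913 − 63·k̄; choosing zero yields 1701.
The low-risk type is indifferent at 2913 − 63·k̄ = 1701, i.e. k̄ = (2913 − 1701) / 63 ≈ 19.24.
For any k̄ above 19.24 the low-risk type would rather pool at zero, so separation collapses.

19.24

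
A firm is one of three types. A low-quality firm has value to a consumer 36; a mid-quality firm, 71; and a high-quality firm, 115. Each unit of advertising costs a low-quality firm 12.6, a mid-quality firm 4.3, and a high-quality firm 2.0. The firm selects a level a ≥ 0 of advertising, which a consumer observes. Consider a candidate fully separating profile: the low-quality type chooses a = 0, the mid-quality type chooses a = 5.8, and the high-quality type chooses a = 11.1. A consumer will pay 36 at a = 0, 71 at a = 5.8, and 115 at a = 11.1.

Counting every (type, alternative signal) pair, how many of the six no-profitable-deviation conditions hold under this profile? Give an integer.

Low-quality (own payoff 36): to a=5.8 gives 71 − 12.6×5.8 = -2.08 → no gain ✓; to a=11.1 gives 115 − 12.6×11.1 = -24.86 → no gain ✓.
Mid-quality (own payoff 71 − 4.3×5.8 = 46.06): to a=0 gives 36 → no gain ✓; to a=11.1 gives 115 − 4.3×11.1 = 67.27 → profitable ✗.
High-quality (own payoff 115 − 2.0×11.1 = 92.8): to a=0 gives 36 → no gain ✓; to a=5.8 gives 71 − 2.0×5.8 = 59.4 → no gain ✓.
5 of the 6 constraints hold; not an equilibrium.

5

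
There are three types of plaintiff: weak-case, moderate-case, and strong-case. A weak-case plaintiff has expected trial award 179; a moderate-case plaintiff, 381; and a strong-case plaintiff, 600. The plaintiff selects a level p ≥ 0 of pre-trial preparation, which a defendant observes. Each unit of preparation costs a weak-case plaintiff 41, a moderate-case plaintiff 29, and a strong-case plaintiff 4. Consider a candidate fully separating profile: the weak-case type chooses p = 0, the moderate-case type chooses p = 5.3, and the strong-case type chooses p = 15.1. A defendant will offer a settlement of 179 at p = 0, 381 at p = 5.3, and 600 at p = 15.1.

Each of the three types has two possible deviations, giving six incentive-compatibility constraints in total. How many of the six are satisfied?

6

Strong-case (own payoff 600 − 4×15.1 = 539.6): to p=0 gives 179 → no gain ✓; to p=5.3 gives 381 − 4×5.3 = 359.8 → no gain ✓.
Weak-case (own payoff 179): to p=5.3 gives 381 − 41×5.3 = 163.7 → no gain ✓; to p=15.1 gives 600 − 41×15.1 = -19.1 → no gain ✓.
Moderate-case (own payoff 381 − 29×5.3 = 227.3): to p=0 gives 179 → no gain ✓; to p=15.1 gives 600 − 29×15.1 = 162.1 → no gain ✓.
6 of the 6 constraints hold; this profile is a separating equilibrium.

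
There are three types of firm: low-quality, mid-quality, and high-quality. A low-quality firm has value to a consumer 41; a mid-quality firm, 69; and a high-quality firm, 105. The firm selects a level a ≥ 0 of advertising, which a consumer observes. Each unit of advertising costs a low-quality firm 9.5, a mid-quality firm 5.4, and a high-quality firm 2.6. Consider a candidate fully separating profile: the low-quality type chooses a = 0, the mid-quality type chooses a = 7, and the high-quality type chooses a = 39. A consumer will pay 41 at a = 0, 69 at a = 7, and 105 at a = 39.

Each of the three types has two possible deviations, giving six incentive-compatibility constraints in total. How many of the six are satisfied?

3

High-quality (own payoff 105 − 2.6×39 = 3.6): to a=0 gives 41 → profitable ✗; to a=7 gives 69 − 2.6×7 = 50.8 → profitable ✗.
Low-quality (own payoff 41): to a=7 gives 69 − 9.5×7 = 2.5 → no gain ✓; to a=39 gives 105 − 9.5×39 = -265.5 → no gain ✓.
Mid-quality (own payoff 69 − 5.4×7 = 31.2): to a=0 gives 41 → profitable ✗; to a=39 gives 105 − 5.4×39 = -105.6 → no gain ✓.
3 of the 6 constraints hold; not an equilibrium.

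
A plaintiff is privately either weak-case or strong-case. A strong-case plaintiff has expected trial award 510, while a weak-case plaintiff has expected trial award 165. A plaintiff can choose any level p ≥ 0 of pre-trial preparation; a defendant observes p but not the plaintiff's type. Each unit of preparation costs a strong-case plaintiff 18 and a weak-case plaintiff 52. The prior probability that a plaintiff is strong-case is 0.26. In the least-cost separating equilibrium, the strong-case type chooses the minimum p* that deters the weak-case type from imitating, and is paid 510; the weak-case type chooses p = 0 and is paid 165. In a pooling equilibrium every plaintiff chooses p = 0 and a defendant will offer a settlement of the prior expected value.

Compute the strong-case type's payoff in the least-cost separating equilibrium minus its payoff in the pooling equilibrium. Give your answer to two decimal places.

135.88

Least-cost separating signal: p* solves 165 = 510 − 52·p*, so p* = (510 − 165)/52 ≈ 6.6346.
Strong-case type's separating payoff: 510 − 18 × p* = 510 − 18 × (510 − 165)/52 = 510 − 6210/52 ≈ 390.5769.
Pooling payoff: 0.26 × 510 + 0.74 × 165 = 254.7.
Difference: 390.5769 − 254.7 = 135.8769, i.e. 135.88 to two decimal places.
The strong-case type prefers to separate.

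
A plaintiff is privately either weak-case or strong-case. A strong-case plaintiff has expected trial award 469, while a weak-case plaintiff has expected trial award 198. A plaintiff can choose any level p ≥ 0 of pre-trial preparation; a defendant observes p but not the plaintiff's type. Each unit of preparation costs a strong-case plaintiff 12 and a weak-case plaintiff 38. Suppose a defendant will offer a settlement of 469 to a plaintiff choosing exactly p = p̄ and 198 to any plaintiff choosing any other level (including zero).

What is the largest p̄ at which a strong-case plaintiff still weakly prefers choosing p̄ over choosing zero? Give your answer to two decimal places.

Choosing p̄ yields the strong-case type 469 − 12·p̄; choosing zero yields 198.
The strong-case type is indifferent at 469 − 12·p̄ = 198, i.e. p̄ = (469 − 198) / 12 ≈ 22.58.
For any p̄ above 22.58 the strong-case type would rather pool at zero, so separation collapses.

22.58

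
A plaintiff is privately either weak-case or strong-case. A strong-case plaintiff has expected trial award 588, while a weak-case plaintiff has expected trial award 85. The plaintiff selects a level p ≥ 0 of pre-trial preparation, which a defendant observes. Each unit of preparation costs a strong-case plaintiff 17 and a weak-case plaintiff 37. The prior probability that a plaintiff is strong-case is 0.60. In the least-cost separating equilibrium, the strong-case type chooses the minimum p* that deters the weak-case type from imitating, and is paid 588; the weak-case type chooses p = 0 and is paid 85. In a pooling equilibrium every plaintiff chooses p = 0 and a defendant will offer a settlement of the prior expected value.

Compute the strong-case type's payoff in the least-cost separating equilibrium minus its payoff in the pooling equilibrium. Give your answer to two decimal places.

-29.91

Least-cost separating signal: p* solves 85 = 588 − 37·p*, so p* = (588 − 85)/37 ≈ 13.5946.
Strong-case type's separating payoff: 588 − 17 × p* = 588 − 17 × (588 − 85)/37 = 588 − 8551/37 ≈ 356.8919.
Pooling payoff: 0.60 × 588 + 0.40 × 85 = 386.8.
Difference: 356.8919 − 386.8 = -29.9081, i.e. -29.91 to two decimal places.
The strong-case type would prefer the pooling outcome.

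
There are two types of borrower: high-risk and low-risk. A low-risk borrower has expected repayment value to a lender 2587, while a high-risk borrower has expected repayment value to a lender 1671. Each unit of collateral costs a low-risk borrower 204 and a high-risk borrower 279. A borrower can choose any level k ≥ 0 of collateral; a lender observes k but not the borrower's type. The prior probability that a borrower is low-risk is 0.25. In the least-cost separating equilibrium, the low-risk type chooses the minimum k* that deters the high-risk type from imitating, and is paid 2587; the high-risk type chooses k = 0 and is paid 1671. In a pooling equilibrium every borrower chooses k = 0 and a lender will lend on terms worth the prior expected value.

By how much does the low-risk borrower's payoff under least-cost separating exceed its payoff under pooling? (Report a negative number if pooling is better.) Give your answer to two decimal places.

17.24

Least-cost separating signal: k* solves 1671 = 2587 − 279·k*, so k* = (2587 − 1671)/279 ≈ 3.2832.
Low-risk type's separating payoff: 2587 − 204 × k* = 2587 − 204 × (2587 − 1671)/279 = 2587 − 186864/279 ≈ 1917.2366.
Pooling payoff: 0.25 × 2587 + 0.75 × 1671 = 1900.
Difference: 1917.2366 − 1900 = 17.2366, i.e. 17.24 to two decimal places.
The low-risk type prefers to separate.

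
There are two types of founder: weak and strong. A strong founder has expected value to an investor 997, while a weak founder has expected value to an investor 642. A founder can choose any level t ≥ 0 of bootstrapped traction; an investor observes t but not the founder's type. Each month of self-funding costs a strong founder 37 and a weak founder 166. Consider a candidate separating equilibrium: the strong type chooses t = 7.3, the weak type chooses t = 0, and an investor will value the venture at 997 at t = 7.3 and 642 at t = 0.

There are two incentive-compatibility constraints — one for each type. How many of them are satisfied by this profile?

2

Strong type: signal → 997 − 37 × 7.3 = 726.9; deviate to 0 → 642. IC holds (726.9 ≥ 642).
Weak type: stay at 0 → 642; mimic → 997 − 166 × 7.3 = -214.8. IC holds (642 ≥ -214.8).
2 of 2 constraints hold, so this is a separating equilibrium.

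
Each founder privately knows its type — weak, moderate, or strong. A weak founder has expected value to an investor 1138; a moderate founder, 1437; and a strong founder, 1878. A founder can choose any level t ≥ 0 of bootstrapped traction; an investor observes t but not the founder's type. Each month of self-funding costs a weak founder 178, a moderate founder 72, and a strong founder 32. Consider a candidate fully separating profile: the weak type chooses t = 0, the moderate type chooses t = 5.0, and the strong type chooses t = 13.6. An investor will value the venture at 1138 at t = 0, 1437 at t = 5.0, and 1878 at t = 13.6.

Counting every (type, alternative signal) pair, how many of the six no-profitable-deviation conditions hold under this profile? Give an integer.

5

Weak (own payoff 1138): to t=5.0 gives 1437 − 178×5.0 = 547 → no gain ✓; to t=13.6 gives 1878 − 178×13.6 = -542.8 → no gain ✓.
Moderate (own payoff 1437 − 72×5.0 = 1077): to t=0 gives 1138 → profitable ✗; to t=13.6 gives 1878 − 72×13.6 = 898.8 → no gain ✓.
Strong (own payoff 1878 − 32×13.6 = 1442.8): to t=0 gives 1138 → no gain ✓; to t=5.0 gives 1437 − 32×5.0 = 1277 → no gain ✓.
5 of the 6 constraints hold; not an equilibrium.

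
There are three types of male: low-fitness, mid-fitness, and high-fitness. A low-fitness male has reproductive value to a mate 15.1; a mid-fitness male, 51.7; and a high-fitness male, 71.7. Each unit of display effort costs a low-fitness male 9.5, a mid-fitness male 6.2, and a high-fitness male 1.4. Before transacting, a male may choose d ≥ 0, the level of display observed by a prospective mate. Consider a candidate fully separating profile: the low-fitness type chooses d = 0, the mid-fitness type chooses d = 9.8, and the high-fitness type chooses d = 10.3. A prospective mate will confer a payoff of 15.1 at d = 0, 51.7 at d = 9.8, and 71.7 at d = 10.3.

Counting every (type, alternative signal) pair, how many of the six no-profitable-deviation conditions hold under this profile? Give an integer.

4

High-fitness (own payoff 71.7 − 1.4×10.3 = 57.28): to d=0 gives 15.1 → no gain ✓; to d=9.8 gives 51.7 − 1.4×9.8 = 37.98 → no gain ✓.
Low-fitness (own payoff 15.1): to d=9.8 gives 51.7 − 9.5×9.8 = -41.4 → no gain ✓; to d=10.3 gives 71.7 − 9.5×10.3 = -26.15 → no gain ✓.
Mid-fitness (own payoff 51.7 − 6.2×9.8 = -9.06): to d=0 gives 15.1 → profitable ✗; to d=10.3 gives 71.7 − 6.2×10.3 = 7.84 → profitable ✗.
4 of the 6 constraints hold; not an equilibrium.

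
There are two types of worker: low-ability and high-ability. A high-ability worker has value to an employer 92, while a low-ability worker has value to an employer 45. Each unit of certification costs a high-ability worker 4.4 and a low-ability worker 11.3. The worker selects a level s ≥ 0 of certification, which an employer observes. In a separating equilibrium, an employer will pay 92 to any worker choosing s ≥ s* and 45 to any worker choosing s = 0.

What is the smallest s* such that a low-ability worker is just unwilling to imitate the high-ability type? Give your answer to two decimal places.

4.16

A low-ability worker choosing s = 0 receives 45.
Imitating at s* instead would pay 92 at cost 11.3·s*, netting 92 − 11.3·s*.
Indifference: 45 = 92 − 11.3·s*, so s* = (92 − 45) / 11.3 ≈ 4.16.
This is the low-ability type's binding incentive-compatibility constraint; any s ≥ 4.16 sustains separation on that side.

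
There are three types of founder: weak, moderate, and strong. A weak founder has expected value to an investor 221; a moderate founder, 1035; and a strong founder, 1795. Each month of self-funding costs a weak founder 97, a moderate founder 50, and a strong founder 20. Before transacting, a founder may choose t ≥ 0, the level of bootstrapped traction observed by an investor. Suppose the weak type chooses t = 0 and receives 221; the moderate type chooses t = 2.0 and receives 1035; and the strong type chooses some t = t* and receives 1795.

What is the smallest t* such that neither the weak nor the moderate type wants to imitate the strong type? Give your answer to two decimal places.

17.20

Moderate type (on-path payoff 1035 − 50×2.0 = 935) won't mimic when 935 ≥ 1795 − 50·t*, i.e. t* ≥ 17.20.
Weak type (on-path payoff 221) won't mimic when 221 ≥ 1795 − 97·t*, i.e. t* ≥ 16.23.
Both must hold, so t* = max(16.23, 17.20) = 17.20. The moderate type's constraint binds.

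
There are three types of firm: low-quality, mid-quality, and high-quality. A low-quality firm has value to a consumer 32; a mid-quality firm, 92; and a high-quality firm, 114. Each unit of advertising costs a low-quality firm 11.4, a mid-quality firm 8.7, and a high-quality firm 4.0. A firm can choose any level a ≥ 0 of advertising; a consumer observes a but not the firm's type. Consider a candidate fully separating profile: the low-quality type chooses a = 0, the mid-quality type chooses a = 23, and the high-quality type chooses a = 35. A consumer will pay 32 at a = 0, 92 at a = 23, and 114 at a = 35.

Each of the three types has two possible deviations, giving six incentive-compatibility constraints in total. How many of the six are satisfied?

High-quality (own payoff 114 − 4.0×35 = -26): to a=0 gives 32 → profitable ✗; to a=23 gives 92 − 4.0×23 = 0 → profitable ✗.
Mid-quality (own payoff 92 − 8.7×23 = -108.1): to a=0 gives 32 → profitable ✗; to a=35 gives 114 − 8.7×35 = -190.5 → no gain ✓.
Low-quality (own payoff 32): to a=23 gives 92 − 11.4×23 = -170.2 → no gain ✓; to a=35 gives 114 − 11.4×35 = -285 → no gain ✓.
3 of the 6 constraints hold; not an equilibrium.

3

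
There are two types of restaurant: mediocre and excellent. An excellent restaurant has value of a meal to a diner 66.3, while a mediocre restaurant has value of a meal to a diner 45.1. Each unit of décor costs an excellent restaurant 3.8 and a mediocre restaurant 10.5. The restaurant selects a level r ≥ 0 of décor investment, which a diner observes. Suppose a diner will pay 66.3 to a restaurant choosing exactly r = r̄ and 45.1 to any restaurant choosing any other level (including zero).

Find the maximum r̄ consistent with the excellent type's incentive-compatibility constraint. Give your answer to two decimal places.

5.58

Choosing r̄ yields the excellent type 66.3 − 3.8·r̄; choosing zero yields 45.1.
The excellent type is indifferent at 66.3 − 3.8·r̄ = 45.1, i.e. r̄ = (66.3 − 45.1) / 3.8 ≈ 5.58.
For any r̄ above 5.58 the excellent type would rather pool at zero, so separation collapses.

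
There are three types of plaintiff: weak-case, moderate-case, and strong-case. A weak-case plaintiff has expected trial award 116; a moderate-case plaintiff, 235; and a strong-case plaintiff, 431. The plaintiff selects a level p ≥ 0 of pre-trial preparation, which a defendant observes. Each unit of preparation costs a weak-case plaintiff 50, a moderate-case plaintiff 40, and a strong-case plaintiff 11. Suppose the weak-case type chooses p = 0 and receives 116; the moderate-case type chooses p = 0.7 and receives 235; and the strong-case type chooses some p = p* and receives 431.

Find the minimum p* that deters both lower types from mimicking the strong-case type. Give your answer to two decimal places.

6.30

Weak-case type (on-path payoff 116) won't mimic when 116 ≥ 431 − 50·p*, i.e. p* ≥ 6.30.
Moderate-case type (on-path payoff 235 − 40×0.7 = 207) won't mimic when 207 ≥ 431 − 40·p*, i.e. p* ≥ 5.60.
Both must hold, so p* = max(6.30, 5.60) = 6.30. The weak-case type's constraint binds.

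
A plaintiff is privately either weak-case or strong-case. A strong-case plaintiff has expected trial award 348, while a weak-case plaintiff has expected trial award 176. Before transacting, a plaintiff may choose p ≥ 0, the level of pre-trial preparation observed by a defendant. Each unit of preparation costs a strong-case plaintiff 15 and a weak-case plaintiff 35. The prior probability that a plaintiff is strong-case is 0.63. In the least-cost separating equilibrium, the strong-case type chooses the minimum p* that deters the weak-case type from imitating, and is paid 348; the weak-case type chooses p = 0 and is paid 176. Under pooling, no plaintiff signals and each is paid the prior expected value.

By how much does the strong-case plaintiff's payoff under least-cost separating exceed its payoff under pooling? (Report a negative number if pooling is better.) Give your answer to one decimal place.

-10.1

Least-cost separating signal: p* solves 176 = 348 − 35·p*, so p* = (348 − 176)/35 ≈ 4.9143.
Strong-case type's separating payoff: 348 − 15 × p* = 348 − 15 × (348 − 176)/35 = 348 − 2580/35 ≈ 274.286.
Pooling payoff: 0.63 × 348 + 0.37 × 176 = 284.36.
Difference: 274.286 − 284.36 = -10.074, i.e. -10.1 to one decimal place.
The strong-case type would prefer the pooling outcome.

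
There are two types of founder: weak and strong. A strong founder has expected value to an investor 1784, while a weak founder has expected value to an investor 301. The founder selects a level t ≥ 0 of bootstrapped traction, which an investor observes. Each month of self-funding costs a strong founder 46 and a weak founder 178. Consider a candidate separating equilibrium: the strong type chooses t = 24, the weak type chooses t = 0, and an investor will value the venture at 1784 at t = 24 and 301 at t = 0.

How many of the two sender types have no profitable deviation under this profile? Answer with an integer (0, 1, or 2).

2

Strong type: signal → 1784 − 46 × 24 = 680; deviate to 0 → 301. IC holds (680 ≥ 301).
Weak type: stay at 0 → 301; mimic → 1784 − 178 × 24 = -2488. IC holds (301 ≥ -2488).
2 of 2 constraints hold, so this is a separating equilibrium.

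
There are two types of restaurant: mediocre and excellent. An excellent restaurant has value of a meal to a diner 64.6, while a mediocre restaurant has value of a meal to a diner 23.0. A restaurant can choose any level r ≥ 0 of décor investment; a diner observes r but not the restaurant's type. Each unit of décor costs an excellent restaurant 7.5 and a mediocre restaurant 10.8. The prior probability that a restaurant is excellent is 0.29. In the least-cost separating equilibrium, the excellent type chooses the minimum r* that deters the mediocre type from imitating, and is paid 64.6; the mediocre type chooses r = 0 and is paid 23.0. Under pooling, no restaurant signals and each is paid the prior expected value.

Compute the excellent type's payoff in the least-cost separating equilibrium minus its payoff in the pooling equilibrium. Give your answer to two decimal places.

Least-cost separating signal: r* solves 23.0 = 64.6 − 10.8·r*, so r* = (64.6 − 23.0)/10.8 ≈ 3.8519.
Excellent type's separating payoff: 64.6 − 7.5 × r* = 64.6 − 7.5 × (64.6 − 23.0)/10.8 = 64.6 − 312/10.8 ≈ 35.7111.
Pooling payoff: 0.29 × 64.6 + 0.71 × 23.0 = 35.064.
Difference: 35.7111 − 35.064 = 0.6471, i.e. 0.65 to two decimal places.
The excellent type prefers to separate.

0.65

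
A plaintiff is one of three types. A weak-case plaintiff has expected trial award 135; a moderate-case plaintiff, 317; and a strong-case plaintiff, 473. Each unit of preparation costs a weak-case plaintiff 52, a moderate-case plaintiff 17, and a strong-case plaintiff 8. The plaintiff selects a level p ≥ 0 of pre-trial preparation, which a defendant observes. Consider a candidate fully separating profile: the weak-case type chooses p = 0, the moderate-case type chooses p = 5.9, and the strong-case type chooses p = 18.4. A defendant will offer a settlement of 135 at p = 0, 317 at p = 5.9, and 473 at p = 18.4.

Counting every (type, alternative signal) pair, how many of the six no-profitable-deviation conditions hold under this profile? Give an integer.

Moderate-case (own payoff 317 − 17×5.9 = 216.7): to p=0 gives 135 → no gain ✓; to p=18.4 gives 473 − 17×18.4 = 160.2 → no gain ✓.
Weak-case (own payoff 135): to p=5.9 gives 317 − 52×5.9 = 10.2 → no gain ✓; to p=18.4 gives 473 − 52×18.4 = -483.8 → no gain ✓.
Strong-case (own payoff 473 − 8×18.4 = 325.8): to p=0 gives 135 → no gain ✓; to p=5.9 gives 317 − 8×5.9 = 269.8 → no gain ✓.
6 of the 6 constraints hold; this profile is a separating equilibrium.

6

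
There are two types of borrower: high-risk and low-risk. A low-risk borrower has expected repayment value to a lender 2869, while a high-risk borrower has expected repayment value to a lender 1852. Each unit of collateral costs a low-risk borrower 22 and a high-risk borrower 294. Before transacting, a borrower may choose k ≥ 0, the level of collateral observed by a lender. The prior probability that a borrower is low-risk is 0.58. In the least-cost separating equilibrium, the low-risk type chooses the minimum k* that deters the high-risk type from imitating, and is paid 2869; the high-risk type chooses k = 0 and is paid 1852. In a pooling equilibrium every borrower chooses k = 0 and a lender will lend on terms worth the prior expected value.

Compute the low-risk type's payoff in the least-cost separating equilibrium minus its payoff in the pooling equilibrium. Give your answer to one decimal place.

Least-cost separating signal: k* solves 1852 = 2869 − 294·k*, so k* = (2869 − 1852)/294 ≈ 3.4592.
Low-risk type's separating payoff: 2869 − 22 × k* = 2869 − 22 × (2869 − 1852)/294 = 2869 − 22374/294 ≈ 2792.898.
Pooling payoff: 0.58 × 2869 + 0.42 × 1852 = 2441.86.
Difference: 2792.898 − 2441.86 = 351.038, i.e. 351.0 to one decimal place.
The low-risk type prefers to separate.

351.0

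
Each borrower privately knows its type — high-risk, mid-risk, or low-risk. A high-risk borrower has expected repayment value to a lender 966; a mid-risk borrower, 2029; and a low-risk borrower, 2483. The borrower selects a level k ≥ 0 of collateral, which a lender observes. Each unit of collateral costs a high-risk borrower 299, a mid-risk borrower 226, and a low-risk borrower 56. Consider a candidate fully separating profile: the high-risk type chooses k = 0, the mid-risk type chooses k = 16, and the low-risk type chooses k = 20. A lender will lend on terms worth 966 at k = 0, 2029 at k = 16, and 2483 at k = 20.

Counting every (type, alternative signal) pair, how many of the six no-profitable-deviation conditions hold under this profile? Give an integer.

5

Low-risk (own payoff 2483 − 56×20 = 1363): to k=0 gives 966 → no gain ✓; to k=16 gives 2029 − 56×16 = 1133 → no gain ✓.
Mid-risk (own payoff 2029 − 226×16 = -1587): to k=0 gives 966 → profitable ✗; to k=20 gives 2483 − 226×20 = -2037 → no gain ✓.
High-risk (own payoff 966): to k=16 gives 2029 − 299×16 = -2755 → no gain ✓; to k=20 gives 2483 − 299×20 = -3497 → no gain ✓.
5 of the 6 constraints hold; not an equilibrium.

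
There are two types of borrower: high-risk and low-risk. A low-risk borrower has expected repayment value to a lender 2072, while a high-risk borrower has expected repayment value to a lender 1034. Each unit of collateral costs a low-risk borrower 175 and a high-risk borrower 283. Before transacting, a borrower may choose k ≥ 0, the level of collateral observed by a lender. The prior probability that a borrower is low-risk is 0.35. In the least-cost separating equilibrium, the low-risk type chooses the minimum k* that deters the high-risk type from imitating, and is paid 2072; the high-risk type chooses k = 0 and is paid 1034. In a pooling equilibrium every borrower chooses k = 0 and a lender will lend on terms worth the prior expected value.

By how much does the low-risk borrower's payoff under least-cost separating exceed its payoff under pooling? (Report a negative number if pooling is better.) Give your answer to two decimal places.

Least-cost separating signal: k* solves 1034 = 2072 − 283·k*, so k* = (2072 − 1034)/283 ≈ 3.6678.
Low-risk type's separating payoff: 2072 − 175 × k* = 2072 − 175 × (2072 − 1034)/283 = 2072 − 181650/283 ≈ 1430.1272.
Pooling payoff: 0.35 × 2072 + 0.65 × 1034 = 1397.3.
Difference: 1430.1272 − 1397.3 = 32.8272, i.e. 32.83 to two decimal places.
The low-risk type prefers to separate.

32.83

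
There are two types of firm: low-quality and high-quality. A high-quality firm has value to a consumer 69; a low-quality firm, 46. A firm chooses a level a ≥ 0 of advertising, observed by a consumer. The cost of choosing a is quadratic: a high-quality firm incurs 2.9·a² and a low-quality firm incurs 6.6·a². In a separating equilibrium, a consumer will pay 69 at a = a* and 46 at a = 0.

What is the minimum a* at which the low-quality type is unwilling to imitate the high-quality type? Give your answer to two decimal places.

The low-quality type at a = 0 receives 46; imitating at a* yields 69 − 6.6·a*².
Indifference: 46 = 69 − 6.6·a*², so a*² = (69 − 46) / 6.6 ≈ 3.4848.
a* = √3.4848 ≈ 1.87.

1.87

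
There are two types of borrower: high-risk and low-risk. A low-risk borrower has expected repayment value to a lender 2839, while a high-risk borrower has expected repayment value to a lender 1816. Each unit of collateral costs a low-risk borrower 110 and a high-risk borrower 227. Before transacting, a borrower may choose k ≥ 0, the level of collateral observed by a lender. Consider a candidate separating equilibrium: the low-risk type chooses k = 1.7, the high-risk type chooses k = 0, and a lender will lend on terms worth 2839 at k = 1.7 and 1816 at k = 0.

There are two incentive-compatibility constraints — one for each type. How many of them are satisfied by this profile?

High-risk type: stay at 0 → 1816; mimic → 2839 − 227 × 1.7 = 2453.1. IC fails (1816 < 2453.1).
Low-risk type: signal → 2839 − 110 × 1.7 = 2652; deviate to 0 → 1816. IC holds (2652 ≥ 1816).
1 of 2 constraints hold, so this profile is not an equilibrium.

1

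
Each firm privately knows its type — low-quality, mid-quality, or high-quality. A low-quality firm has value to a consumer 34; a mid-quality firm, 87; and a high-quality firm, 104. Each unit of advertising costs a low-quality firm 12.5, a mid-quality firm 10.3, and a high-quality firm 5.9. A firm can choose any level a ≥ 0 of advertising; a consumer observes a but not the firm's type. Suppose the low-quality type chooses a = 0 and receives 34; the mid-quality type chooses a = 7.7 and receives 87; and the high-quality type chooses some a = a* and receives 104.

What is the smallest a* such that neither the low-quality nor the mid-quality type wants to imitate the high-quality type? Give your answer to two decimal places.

Low-quality type (on-path payoff 34) won't mimic when 34 ≥ 104 − 12.5·a*, i.e. a* ≥ 5.60.
Mid-quality type (on-path payoff 87 − 10.3×7.7 = 7.69) won't mimic when 7.69 ≥ 104 − 10.3·a*, i.e. a* ≥ 9.35.
Both must hold, so a* = max(5.60, 9.35) = 9.35. The mid-quality type's constraint binds.

9.35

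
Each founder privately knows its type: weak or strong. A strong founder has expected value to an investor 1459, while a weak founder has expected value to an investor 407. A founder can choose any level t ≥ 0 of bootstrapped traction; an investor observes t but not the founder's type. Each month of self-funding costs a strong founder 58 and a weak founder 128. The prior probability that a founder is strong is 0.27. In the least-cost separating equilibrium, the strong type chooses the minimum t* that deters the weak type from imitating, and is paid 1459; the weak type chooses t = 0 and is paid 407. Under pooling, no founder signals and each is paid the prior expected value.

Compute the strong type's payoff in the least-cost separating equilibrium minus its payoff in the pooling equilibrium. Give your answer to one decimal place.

291.3

Least-cost separating signal: t* solves 407 = 1459 − 128·t*, so t* = (1459 − 407)/128 ≈ 8.2188.
Strong type's separating payoff: 1459 − 58 × t* = 1459 − 58 × (1459 − 407)/128 = 1459 − 61016/128 ≈ 982.313.
Pooling payoff: 0.27 × 1459 + 0.73 × 407 = 691.04.
Difference: 982.313 − 691.04 = 291.273, i.e. 291.3 to one decimal place.
The strong type prefers to separate.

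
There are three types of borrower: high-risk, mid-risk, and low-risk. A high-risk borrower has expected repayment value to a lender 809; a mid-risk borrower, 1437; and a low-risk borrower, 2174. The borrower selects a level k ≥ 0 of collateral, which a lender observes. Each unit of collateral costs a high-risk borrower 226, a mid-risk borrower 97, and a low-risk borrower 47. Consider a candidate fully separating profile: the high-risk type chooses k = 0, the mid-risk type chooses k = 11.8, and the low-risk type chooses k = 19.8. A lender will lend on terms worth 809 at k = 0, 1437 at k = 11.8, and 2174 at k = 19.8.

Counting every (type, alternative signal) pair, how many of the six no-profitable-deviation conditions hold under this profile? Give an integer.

High-risk (own payoff 809): to k=11.8 gives 1437 − 226×11.8 = -1229.8 → no gain ✓; to k=19.8 gives 2174 − 226×19.8 = -2300.8 → no gain ✓.
Mid-risk (own payoff 1437 − 97×11.8 = 292.4): to k=0 gives 809 → profitable ✗; to k=19.8 gives 2174 − 97×19.8 = 253.4 → no gain ✓.
Low-risk (own payoff 2174 − 47×19.8 = 1243.4): to k=0 gives 809 → no gain ✓; to k=11.8 gives 1437 − 47×11.8 = 882.4 → no gain ✓.
5 of the 6 constraints hold; not an equilibrium.

5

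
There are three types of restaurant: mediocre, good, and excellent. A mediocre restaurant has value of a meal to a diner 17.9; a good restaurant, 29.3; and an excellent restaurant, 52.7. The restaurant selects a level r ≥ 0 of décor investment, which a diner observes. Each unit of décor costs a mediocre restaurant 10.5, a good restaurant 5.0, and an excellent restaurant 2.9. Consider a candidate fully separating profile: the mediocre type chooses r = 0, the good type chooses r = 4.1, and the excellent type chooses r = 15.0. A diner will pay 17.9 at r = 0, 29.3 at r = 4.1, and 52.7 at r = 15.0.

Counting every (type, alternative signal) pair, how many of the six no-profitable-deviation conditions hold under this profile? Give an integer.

Good (own payoff 29.3 − 5.0×4.1 = 8.8): to r=0 gives 17.9 → profitable ✗; to r=15.0 gives 52.7 − 5.0×15.0 = -22.3 → no gain ✓.
Excellent (own payoff 52.7 − 2.9×15.0 = 9.2): to r=0 gives 17.9 → profitable ✗; to r=4.1 gives 29.3 − 2.9×4.1 = 17.41 → profitable ✗.
Mediocre (own payoff 17.9): to r=4.1 gives 29.3 − 10.5×4.1 = -13.75 → no gain ✓; to r=15.0 gives 52.7 − 10.5×15.0 = -104.8 → no gain ✓.
3 of the 6 constraints hold; not an equilibrium.

3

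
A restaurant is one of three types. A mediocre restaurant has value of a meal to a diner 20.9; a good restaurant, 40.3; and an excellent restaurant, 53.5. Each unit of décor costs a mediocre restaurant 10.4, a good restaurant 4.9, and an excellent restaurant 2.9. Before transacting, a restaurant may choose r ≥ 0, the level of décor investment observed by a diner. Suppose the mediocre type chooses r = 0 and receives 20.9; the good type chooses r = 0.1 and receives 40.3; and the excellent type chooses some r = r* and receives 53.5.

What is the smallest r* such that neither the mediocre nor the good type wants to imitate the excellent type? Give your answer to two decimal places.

Good type (on-path payoff 40.3 − 4.9×0.1 = 39.81) won't mimic when 39.81 ≥ 53.5 − 4.9·r*, i.e. r* ≥ 2.79.
Mediocre type (on-path payoff 20.9) won't mimic when 20.9 ≥ 53.5 − 10.4·r*, i.e. r* ≥ 3.13.
Both must hold, so r* = max(3.13, 2.79) = 3.13. The mediocre type's constraint binds.

3.13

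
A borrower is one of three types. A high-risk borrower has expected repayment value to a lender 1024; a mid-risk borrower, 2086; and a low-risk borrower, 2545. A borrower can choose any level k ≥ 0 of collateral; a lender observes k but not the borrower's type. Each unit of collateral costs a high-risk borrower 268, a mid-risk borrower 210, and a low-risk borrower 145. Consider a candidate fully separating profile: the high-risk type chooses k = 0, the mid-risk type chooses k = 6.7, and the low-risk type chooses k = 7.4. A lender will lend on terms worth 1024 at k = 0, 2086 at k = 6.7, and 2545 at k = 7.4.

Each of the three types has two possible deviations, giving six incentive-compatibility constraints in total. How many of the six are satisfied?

4

Low-risk (own payoff 2545 − 145×7.4 = 1472): to k=0 gives 1024 → no gain ✓; to k=6.7 gives 2086 − 145×6.7 = 1114.5 → no gain ✓.
High-risk (own payoff 1024): to k=6.7 gives 2086 − 268×6.7 = 290.4 → no gain ✓; to k=7.4 gives 2545 − 268×7.4 = 561.8 → no gain ✓.
Mid-risk (own payoff 2086 − 210×6.7 = 679): to k=0 gives 1024 → profitable ✗; to k=7.4 gives 2545 − 210×7.4 = 991 → profitable ✗.
4 of the 6 constraints hold; not an equilibrium.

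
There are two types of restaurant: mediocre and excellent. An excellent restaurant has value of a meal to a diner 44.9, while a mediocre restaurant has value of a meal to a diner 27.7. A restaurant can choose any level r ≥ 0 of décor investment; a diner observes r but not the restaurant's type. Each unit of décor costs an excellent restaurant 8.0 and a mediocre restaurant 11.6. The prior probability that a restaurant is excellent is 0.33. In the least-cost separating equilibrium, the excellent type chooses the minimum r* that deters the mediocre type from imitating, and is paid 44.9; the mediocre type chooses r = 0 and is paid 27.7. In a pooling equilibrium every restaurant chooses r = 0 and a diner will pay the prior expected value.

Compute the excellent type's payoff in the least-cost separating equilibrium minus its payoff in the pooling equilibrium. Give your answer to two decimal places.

-0.34

Least-cost separating signal: r* solves 27.7 = 44.9 − 11.6·r*, so r* = (44.9 − 27.7)/11.6 ≈ 1.4828.
Excellent type's separating payoff: 44.9 − 8.0 × r* = 44.9 − 8.0 × (44.9 − 27.7)/11.6 = 44.9 − 137.6/11.6 ≈ 33.0379.
Pooling payoff: 0.33 × 44.9 + 0.67 × 27.7 = 33.376.
Difference: 33.0379 − 33.376 = -0.3381, i.e. -0.34 to two decimal places.
The excellent type would prefer the pooling outcome.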